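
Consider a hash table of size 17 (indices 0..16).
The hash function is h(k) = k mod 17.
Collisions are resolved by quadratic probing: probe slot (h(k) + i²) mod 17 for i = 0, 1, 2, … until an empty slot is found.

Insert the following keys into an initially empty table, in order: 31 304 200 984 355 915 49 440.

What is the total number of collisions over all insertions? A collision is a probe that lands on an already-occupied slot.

13

Insert 31: h=14, slot 14 empty → index 14.
Insert 304: h=15, slot 15 empty → index 15.
Insert 200: h=13, slot 13 empty → index 13.
Insert 984: h=15, slot 15 occupied → index 16.
Insert 355: h=15, slots 15,16 occupied → index 2.
Insert 915: h=14, slots 14,15 occupied → index 1.
Insert 49: h=15, slots 15,16,2 occupied → index 7.
Insert 440: h=15, slots 15,16,2,7,14 occupied → index 6.
Table: [_, 915, 355, _, _, _, 440, 49, _, _, _, _, _, 200, 31, 304, 984]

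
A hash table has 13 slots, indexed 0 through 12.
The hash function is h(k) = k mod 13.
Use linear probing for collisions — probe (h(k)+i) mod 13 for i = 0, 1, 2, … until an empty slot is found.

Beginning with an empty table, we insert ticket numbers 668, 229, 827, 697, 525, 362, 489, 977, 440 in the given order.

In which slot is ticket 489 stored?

Insert 668: h=5, slot 5 empty -> index 5.
Insert 229: h=8, slot 8 empty -> index 8.
Insert 827: h=8, slot 8 occupied -> index 9.
Insert 697: h=8, slots 8,9 occupied -> index 10.
Insert 525: h=5, slot 5 occupied -> index 6.
Insert 362: h=11, slot 11 empty -> index 11.
Insert 489: h=8, slots 8,9,10,11 occupied -> index 12.
Insert 977: h=2, slot 2 empty -> index 2.
Insert 440: h=11, slots 11,12 occupied -> index 0.
Table: [440, —, 977, —, —, 668, 525, —, 229, 827, 697, 362, 489]

12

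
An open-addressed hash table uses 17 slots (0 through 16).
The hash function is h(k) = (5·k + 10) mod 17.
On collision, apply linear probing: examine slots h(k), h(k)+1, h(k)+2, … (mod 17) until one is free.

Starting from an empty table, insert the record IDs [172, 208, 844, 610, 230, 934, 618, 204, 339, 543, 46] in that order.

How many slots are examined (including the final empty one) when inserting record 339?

Insert 172: h=3, slot 3 empty -> index 3.
Insert 208: h=13, slot 13 empty -> index 13.
Insert 844: h=14, slot 14 empty -> index 14.
Insert 610: h=0, slot 0 empty -> index 0.
Insert 230: h=4, slot 4 empty -> index 4.
Insert 934: h=5, slot 5 empty -> index 5.
Insert 618: h=6, slot 6 empty -> index 6.
Insert 204: h=10, slot 10 empty -> index 10.
Insert 339: h=5, slots 5,6 occupied -> index 7.
Insert 543: h=5, slots 5,6,7 occupied -> index 8.
Insert 46: h=2, slot 2 empty -> index 2.
Table: [610, —, 46, 172, 230, 934, 618, 339, 543, —, 204, —, —, 208, 844, —, —]

3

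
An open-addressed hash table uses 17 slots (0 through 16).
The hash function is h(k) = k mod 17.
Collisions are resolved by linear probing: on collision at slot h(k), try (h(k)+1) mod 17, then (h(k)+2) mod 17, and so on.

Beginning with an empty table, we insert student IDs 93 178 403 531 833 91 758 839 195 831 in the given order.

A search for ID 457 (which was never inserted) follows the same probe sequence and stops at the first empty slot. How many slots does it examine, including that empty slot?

2

93: h=8 → slot 8
178: h=8, probe 8,9 → slot 9
403: h=12 → slot 12
531: h=4 → slot 4
833: h=0 → slot 0
91: h=6 → slot 6
758: h=10 → slot 10
839: h=6, probe 6,7 → slot 7
195: h=8, probe 8,9,10,11 → slot 11
831: h=15 → slot 15
Table: [833, -, -, -, 531, -, 91, 839, 93, 178, 758, 195, 403, -, -, 831, -]
Lookup 457: h=15, probe 15,16 → slot 16 empty, not found.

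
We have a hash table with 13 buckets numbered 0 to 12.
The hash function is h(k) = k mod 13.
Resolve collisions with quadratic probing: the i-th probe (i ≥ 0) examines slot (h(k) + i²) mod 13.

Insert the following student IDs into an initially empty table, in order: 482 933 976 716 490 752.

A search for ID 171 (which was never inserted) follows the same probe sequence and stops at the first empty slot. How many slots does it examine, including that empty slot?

2

482 hashes to 1; slot 1 is free -> place at 1.
933 hashes to 10; slot 10 is free -> place at 10.
976 hashes to 1; 1 taken -> place at 2.
716 hashes to 1; 1,2 taken -> place at 5.
490 hashes to 9; slot 9 is free -> place at 9.
752 hashes to 11; slot 11 is free -> place at 11.
Table: [-, 482, 976, -, -, 716, -, -, -, 490, 933, 752, -]
Lookup 171: h=2, probe 2,3 → slot 3 empty, not found.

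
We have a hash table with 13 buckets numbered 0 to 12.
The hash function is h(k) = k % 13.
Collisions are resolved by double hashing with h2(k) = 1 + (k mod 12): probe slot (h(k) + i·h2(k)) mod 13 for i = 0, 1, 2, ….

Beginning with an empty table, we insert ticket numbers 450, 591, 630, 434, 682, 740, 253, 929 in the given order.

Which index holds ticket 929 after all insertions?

Insert 450: h=8, slot 8 empty => index 8.
Insert 591: h=6, slot 6 empty => index 6.
Insert 630: h=6, h2=7, slot 6 occupied => index 0.
Insert 434: h=5, slot 5 empty => index 5.
Insert 682: h=6, h2=11, slot 6 occupied => index 4.
Insert 740: h=12, slot 12 empty => index 12.
Insert 253: h=6, h2=2, slots 6,8 occupied => index 10.
Insert 929: h=6, h2=6, slots 6,12,5 occupied => index 11.
Table: [630, ., ., ., 682, 434, 591, ., 450, ., 253, 929, 740]

11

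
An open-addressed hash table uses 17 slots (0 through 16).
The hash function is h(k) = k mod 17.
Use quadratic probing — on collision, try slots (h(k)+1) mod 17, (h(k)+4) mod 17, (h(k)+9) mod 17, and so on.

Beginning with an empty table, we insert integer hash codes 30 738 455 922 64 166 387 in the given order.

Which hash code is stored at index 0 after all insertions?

30 hashes to 13; slot 13 is free → place at 13.
738 hashes to 7; slot 7 is free → place at 7.
455 hashes to 13; 13 taken → place at 14.
922 hashes to 4; slot 4 is free → place at 4.
64 hashes to 13; 13,14 taken → place at 0.
166 hashes to 13; 13,14,0 taken → place at 5.
387 hashes to 13; 13,14,0,5 taken → place at 12.
Table: [64, _, _, _, 922, 166, _, 738, _, _, _, _, 387, 30, 455, _, _]

64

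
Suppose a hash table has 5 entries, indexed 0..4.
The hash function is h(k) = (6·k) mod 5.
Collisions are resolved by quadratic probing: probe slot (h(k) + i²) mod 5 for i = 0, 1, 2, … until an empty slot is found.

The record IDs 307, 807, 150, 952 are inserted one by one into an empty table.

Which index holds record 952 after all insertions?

Insert 307: h=2, slot 2 empty => index 2.
Insert 807: h=2, slot 2 occupied => index 3.
Insert 150: h=0, slot 0 empty => index 0.
Insert 952: h=2, slots 2,3 occupied => index 1.
Table: [150, 952, 307, 807, ∅]

1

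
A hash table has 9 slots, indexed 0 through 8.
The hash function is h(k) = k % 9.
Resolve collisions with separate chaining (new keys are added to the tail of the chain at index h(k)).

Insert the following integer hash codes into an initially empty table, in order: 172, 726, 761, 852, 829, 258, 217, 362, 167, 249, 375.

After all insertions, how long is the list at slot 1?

172 -> bucket 1
726 -> bucket 6
761 -> bucket 5
852 -> bucket 6 (collision)
829 -> bucket 1 (collision)
258 -> bucket 6 (collision)
217 -> bucket 1 (collision)
362 -> bucket 2
167 -> bucket 5 (collision)
249 -> bucket 6 (collision)
375 -> bucket 6 (collision)
Final buckets:
0: -
1: 172 -> 829 -> 217
2: 362
3: -
4: -
5: 761 -> 167
6: 726 -> 852 -> 258 -> 249 -> 375
7: -
8: -

3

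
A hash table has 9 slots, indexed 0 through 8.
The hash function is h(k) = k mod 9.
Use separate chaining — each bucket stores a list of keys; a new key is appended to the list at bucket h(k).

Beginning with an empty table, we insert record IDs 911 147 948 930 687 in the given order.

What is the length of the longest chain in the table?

911 -> bucket 2
147 -> bucket 3
948 -> bucket 3 (collision)
930 -> bucket 3 (collision)
687 -> bucket 3 (collision)
Final buckets:
0: -
1: -
2: 911
3: 147 -> 948 -> 930 -> 687
4: -
5: -
6: -
7: -
8: -

4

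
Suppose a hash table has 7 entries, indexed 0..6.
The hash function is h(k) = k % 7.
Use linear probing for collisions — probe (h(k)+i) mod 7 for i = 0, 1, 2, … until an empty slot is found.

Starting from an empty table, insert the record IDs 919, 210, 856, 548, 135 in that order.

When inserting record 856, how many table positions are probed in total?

2

919: h=2 -> slot 2
210: h=0 -> slot 0
856: h=2, probe 2,3 -> slot 3
548: h=2, probe 2,3,4 -> slot 4
135: h=2, probe 2,3,4,5 -> slot 5
Table: [210, -, 919, 856, 548, 135, -]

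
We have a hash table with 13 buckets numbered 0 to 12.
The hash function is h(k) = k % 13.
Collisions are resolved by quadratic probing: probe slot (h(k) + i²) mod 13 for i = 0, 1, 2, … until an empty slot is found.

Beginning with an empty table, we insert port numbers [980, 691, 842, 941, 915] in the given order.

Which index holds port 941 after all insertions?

6

Insert 980: h=5, slot 5 empty => index 5.
Insert 691: h=2, slot 2 empty => index 2.
Insert 842: h=10, slot 10 empty => index 10.
Insert 941: h=5, slot 5 occupied => index 6.
Insert 915: h=5, slots 5,6 occupied => index 9.
Table: [∅, ∅, 691, ∅, ∅, 980, 941, ∅, ∅, 915, 842, ∅, ∅]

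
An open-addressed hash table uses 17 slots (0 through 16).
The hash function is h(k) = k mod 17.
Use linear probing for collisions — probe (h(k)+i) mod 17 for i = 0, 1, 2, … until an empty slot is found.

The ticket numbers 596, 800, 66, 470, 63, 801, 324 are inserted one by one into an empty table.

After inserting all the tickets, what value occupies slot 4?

324

Insert 596: h=1, slot 1 empty => index 1.
Insert 800: h=1, slot 1 occupied => index 2.
Insert 66: h=15, slot 15 empty => index 15.
Insert 470: h=11, slot 11 empty => index 11.
Insert 63: h=12, slot 12 empty => index 12.
Insert 801: h=2, slot 2 occupied => index 3.
Insert 324: h=1, slots 1,2,3 occupied => index 4.
Table: [—, 596, 800, 801, 324, —, —, —, —, —, —, 470, 63, —, —, 66, —]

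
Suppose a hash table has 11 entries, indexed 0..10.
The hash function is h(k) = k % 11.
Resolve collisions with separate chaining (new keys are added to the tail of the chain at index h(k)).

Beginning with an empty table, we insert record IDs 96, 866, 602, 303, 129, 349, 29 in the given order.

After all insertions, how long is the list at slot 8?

5

Insert 96: h=8, bucket 8 empty → new chain.
Insert 866: h=8, bucket 8 nonempty → append to chain.
Insert 602: h=8, bucket 8 nonempty → append to chain.
Insert 303: h=6, bucket 6 empty → new chain.
Insert 129: h=8, bucket 8 nonempty → append to chain.
Insert 349: h=8, bucket 8 nonempty → append to chain.
Insert 29: h=7, bucket 7 empty → new chain.
Final buckets:
0: ∅
1: ∅
2: ∅
3: ∅
4: ∅
5: ∅
6: 303
7: 29
8: 96 -> 866 -> 602 -> 129 -> 349
9: ∅
10: ∅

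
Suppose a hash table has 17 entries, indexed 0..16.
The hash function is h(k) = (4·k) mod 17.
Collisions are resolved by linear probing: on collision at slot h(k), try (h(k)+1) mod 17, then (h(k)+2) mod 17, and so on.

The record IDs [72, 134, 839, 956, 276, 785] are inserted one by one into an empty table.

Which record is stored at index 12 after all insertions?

Insert 72: h=16, slot 16 empty => index 16.
Insert 134: h=9, slot 9 empty => index 9.
Insert 839: h=7, slot 7 empty => index 7.
Insert 956: h=16, slot 16 occupied => index 0.
Insert 276: h=16, slots 16,0 occupied => index 1.
Insert 785: h=12, slot 12 empty => index 12.
Table: [956, 276, -, -, -, -, -, 839, -, 134, -, -, 785, -, -, -, 72]

785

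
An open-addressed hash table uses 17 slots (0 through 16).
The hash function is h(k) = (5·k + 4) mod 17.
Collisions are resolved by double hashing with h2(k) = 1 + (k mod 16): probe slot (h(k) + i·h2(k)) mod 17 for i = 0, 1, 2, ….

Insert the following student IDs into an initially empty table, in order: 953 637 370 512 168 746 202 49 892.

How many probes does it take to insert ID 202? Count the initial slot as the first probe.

3

Insert 953: h=9, slot 9 empty → index 9.
Insert 637: h=10, slot 10 empty → index 10.
Insert 370: h=1, slot 1 empty → index 1.
Insert 512: h=14, slot 14 empty → index 14.
Insert 168: h=11, slot 11 empty → index 11.
Insert 746: h=11, h2=11, slot 11 occupied → index 5.
Insert 202: h=11, h2=11, slots 11,5 occupied → index 16.
Insert 49: h=11, h2=2, slot 11 occupied → index 13.
Insert 892: h=10, h2=13, slot 10 occupied → index 6.
Table: [—, 370, —, —, —, 746, 892, —, —, 953, 637, 168, —, 49, 512, —, 202]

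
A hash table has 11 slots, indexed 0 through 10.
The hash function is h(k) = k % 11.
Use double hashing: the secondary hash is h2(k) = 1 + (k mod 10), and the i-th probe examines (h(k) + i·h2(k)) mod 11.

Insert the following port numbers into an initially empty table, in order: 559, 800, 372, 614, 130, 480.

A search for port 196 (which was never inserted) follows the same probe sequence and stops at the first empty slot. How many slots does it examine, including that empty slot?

559: h=9 -> slot 9
800: h=8 -> slot 8
372: h=9, h2=3, probe 9,1 -> slot 1
614: h=9, h2=5, probe 9,3 -> slot 3
130: h=9, h2=1, probe 9,10 -> slot 10
480: h=7 -> slot 7
Table: [-, 372, -, 614, -, -, -, 480, 800, 559, 130]
Lookup 196: h=9, h2=7, probe 9,5 → slot 5 empty, not found.

2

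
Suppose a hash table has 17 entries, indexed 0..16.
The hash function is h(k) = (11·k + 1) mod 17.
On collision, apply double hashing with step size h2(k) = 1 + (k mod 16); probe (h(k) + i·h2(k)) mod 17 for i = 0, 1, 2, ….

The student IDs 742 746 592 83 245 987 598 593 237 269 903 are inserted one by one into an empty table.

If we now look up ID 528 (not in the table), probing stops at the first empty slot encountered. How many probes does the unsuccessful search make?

3

742 hashes to 3; slot 3 is free -> place at 3.
746 hashes to 13; slot 13 is free -> place at 13.
592 hashes to 2; slot 2 is free -> place at 2.
83 hashes to 13, h2=4; 13 taken -> place at 0.
245 hashes to 10; slot 10 is free -> place at 10.
987 hashes to 12; slot 12 is free -> place at 12.
598 hashes to 0, h2=7; 0 taken -> place at 7.
593 hashes to 13, h2=2; 13 taken -> place at 15.
237 hashes to 7, h2=14; 7 taken -> place at 4.
269 hashes to 2, h2=14; 2 taken -> place at 16.
903 hashes to 6; slot 6 is free -> place at 6.
Table: [83, ., 592, 742, 237, ., 903, 598, ., ., 245, ., 987, 746, ., 593, 269]
Lookup 528: h=12, h2=1, probe 12,13,14 → slot 14 empty, not found.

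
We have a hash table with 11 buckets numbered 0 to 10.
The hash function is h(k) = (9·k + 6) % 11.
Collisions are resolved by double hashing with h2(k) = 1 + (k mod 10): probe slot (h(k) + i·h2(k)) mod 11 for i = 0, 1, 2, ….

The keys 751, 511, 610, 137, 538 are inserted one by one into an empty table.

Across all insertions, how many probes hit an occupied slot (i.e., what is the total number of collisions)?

3

751 hashes to 0; slot 0 is free => place at 0.
511 hashes to 7; slot 7 is free => place at 7.
610 hashes to 7, h2=1; 7 taken => place at 8.
137 hashes to 7, h2=8; 7 taken => place at 4.
538 hashes to 8, h2=9; 8 taken => place at 6.
Table: [751, -, -, -, 137, -, 538, 511, 610, -, -]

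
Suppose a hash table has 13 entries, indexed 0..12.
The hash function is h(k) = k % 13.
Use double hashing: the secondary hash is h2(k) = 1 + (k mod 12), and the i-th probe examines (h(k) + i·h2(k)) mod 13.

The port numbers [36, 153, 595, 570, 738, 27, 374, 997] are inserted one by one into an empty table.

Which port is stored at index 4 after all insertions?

36: h=10 -> slot 10
153: h=10, h2=10, probe 10,7 -> slot 7
595: h=10, h2=8, probe 10,5 -> slot 5
570: h=11 -> slot 11
738: h=10, h2=7, probe 10,4 -> slot 4
27: h=1 -> slot 1
374: h=10, h2=3, probe 10,0 -> slot 0
997: h=9 -> slot 9
Table: [374, 27, ., ., 738, 595, ., 153, ., 997, 36, 570, .]

738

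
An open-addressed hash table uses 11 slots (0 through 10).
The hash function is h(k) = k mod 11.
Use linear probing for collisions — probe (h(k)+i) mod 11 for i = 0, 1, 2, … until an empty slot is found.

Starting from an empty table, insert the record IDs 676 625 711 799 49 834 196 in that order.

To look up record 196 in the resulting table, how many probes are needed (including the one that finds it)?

3

676: h=5 -> slot 5
625: h=9 -> slot 9
711: h=7 -> slot 7
799: h=7, probe 7,8 -> slot 8
49: h=5, probe 5,6 -> slot 6
834: h=9, probe 9,10 -> slot 10
196: h=9, probe 9,10,0 -> slot 0
Table: [196, ., ., ., ., 676, 49, 711, 799, 625, 834]
Lookup 196: h=9, probe 9,10,0 → found at 0.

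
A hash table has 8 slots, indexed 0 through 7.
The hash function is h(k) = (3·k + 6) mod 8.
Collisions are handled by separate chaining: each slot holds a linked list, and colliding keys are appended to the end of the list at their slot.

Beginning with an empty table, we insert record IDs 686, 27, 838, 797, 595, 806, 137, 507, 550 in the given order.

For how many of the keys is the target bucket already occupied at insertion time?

5

Insert 686: h=0, bucket 0 empty -> new chain.
Insert 27: h=7, bucket 7 empty -> new chain.
Insert 838: h=0, bucket 0 nonempty -> append to chain.
Insert 797: h=5, bucket 5 empty -> new chain.
Insert 595: h=7, bucket 7 nonempty -> append to chain.
Insert 806: h=0, bucket 0 nonempty -> append to chain.
Insert 137: h=1, bucket 1 empty -> new chain.
Insert 507: h=7, bucket 7 nonempty -> append to chain.
Insert 550: h=0, bucket 0 nonempty -> append to chain.
Final buckets:
0: 686 -> 838 -> 806 -> 550
1: 137
2: -
3: -
4: -
5: 797
6: -
7: 27 -> 595 -> 507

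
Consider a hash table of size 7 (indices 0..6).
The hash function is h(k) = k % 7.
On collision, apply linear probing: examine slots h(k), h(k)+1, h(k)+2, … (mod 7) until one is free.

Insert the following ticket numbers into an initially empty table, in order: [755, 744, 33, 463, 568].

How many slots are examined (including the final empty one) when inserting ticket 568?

755 hashes to 6; slot 6 is free => place at 6.
744 hashes to 2; slot 2 is free => place at 2.
33 hashes to 5; slot 5 is free => place at 5.
463 hashes to 1; slot 1 is free => place at 1.
568 hashes to 1; 1,2 taken => place at 3.
Table: [—, 463, 744, 568, —, 33, 755]

3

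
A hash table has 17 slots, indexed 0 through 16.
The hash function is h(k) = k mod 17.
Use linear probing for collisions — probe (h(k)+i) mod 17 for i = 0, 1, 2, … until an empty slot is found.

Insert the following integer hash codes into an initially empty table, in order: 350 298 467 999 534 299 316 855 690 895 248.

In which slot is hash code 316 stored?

12

350 hashes to 10; slot 10 is free => place at 10.
298 hashes to 9; slot 9 is free => place at 9.
467 hashes to 8; slot 8 is free => place at 8.
999 hashes to 13; slot 13 is free => place at 13.
534 hashes to 7; slot 7 is free => place at 7.
299 hashes to 10; 10 taken => place at 11.
316 hashes to 10; 10,11 taken => place at 12.
855 hashes to 5; slot 5 is free => place at 5.
690 hashes to 10; 10,11,12,13 taken => place at 14.
895 hashes to 11; 11,12,13,14 taken => place at 15.
248 hashes to 10; 10,11,12,13,14,15 taken => place at 16.
Table: [., ., ., ., ., 855, ., 534, 467, 298, 350, 299, 316, 999, 690, 895, 248]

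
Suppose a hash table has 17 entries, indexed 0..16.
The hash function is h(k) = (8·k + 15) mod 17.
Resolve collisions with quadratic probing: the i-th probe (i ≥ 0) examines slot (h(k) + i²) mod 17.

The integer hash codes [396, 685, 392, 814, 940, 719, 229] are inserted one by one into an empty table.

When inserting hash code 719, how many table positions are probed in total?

396: h=4 -> slot 4
685: h=4, probe 4,5 -> slot 5
392: h=6 -> slot 6
814: h=16 -> slot 16
940: h=4, probe 4,5,8 -> slot 8
719: h=4, probe 4,5,8,13 -> slot 13
229: h=11 -> slot 11
Table: [∅, ∅, ∅, ∅, 396, 685, 392, ∅, 940, ∅, ∅, 229, ∅, 719, ∅, ∅, 814]

4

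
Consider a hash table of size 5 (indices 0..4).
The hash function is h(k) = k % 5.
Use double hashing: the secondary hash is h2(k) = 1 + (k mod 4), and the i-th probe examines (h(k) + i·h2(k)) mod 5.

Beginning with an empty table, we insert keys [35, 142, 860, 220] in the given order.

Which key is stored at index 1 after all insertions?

35: h=0 => slot 0
142: h=2 => slot 2
860: h=0, h2=1, probe 0,1 => slot 1
220: h=0, h2=1, probe 0,1,2,3 => slot 3
Table: [35, 860, 142, 220, -]

860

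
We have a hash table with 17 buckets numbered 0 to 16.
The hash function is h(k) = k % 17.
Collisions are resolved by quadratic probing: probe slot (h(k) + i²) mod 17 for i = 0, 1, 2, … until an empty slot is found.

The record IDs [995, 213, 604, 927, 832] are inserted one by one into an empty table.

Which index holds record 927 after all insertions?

Insert 995: h=9, slot 9 empty => index 9.
Insert 213: h=9, slot 9 occupied => index 10.
Insert 604: h=9, slots 9,10 occupied => index 13.
Insert 927: h=9, slots 9,10,13 occupied => index 1.
Insert 832: h=16, slot 16 empty => index 16.
Table: [—, 927, —, —, —, —, —, —, —, 995, 213, —, —, 604, —, —, 832]

1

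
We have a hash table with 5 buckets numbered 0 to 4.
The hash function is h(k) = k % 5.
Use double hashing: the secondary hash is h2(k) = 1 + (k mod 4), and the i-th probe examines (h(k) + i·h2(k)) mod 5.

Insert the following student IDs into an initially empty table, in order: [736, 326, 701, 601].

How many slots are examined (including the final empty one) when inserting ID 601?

Insert 736: h=1, slot 1 empty → index 1.
Insert 326: h=1, h2=3, slot 1 occupied → index 4.
Insert 701: h=1, h2=2, slot 1 occupied → index 3.
Insert 601: h=1, h2=2, slots 1,3 occupied → index 0.
Table: [601, 736, _, 701, 326]

3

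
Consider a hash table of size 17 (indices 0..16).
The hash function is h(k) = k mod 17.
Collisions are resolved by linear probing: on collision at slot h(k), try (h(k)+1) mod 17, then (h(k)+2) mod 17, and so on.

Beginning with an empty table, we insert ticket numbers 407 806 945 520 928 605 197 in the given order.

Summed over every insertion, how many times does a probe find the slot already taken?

10

407 hashes to 16; slot 16 is free -> place at 16.
806 hashes to 7; slot 7 is free -> place at 7.
945 hashes to 10; slot 10 is free -> place at 10.
520 hashes to 10; 10 taken -> place at 11.
928 hashes to 10; 10,11 taken -> place at 12.
605 hashes to 10; 10,11,12 taken -> place at 13.
197 hashes to 10; 10,11,12,13 taken -> place at 14.
Table: [_, _, _, _, _, _, _, 806, _, _, 945, 520, 928, 605, 197, _, 407]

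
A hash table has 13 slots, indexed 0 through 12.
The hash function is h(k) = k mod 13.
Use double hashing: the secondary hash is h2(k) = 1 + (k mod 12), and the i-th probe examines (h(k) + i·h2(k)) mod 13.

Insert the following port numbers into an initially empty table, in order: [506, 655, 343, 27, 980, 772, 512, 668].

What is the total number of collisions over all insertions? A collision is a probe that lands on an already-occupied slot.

13

506: h=12 => slot 12
655: h=5 => slot 5
343: h=5, h2=8, probe 5,0 => slot 0
27: h=1 => slot 1
980: h=5, h2=9, probe 5,1,10 => slot 10
772: h=5, h2=5, probe 5,10,2 => slot 2
512: h=5, h2=9, probe 5,1,10,6 => slot 6
668: h=5, h2=9, probe 5,1,10,6,2,11 => slot 11
Table: [343, 27, 772, ., ., 655, 512, ., ., ., 980, 668, 506]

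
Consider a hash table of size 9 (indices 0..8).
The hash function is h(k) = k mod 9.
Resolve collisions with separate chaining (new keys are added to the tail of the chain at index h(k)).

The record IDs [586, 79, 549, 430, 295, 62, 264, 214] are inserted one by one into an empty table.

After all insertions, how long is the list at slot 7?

4

Insert 586: h=1, bucket 1 empty -> new chain.
Insert 79: h=7, bucket 7 empty -> new chain.
Insert 549: h=0, bucket 0 empty -> new chain.
Insert 430: h=7, bucket 7 nonempty -> append to chain.
Insert 295: h=7, bucket 7 nonempty -> append to chain.
Insert 62: h=8, bucket 8 empty -> new chain.
Insert 264: h=3, bucket 3 empty -> new chain.
Insert 214: h=7, bucket 7 nonempty -> append to chain.
Final buckets:
0: 549
1: 586
2: —
3: 264
4: —
5: —
6: —
7: 79 -> 430 -> 295 -> 214
8: 62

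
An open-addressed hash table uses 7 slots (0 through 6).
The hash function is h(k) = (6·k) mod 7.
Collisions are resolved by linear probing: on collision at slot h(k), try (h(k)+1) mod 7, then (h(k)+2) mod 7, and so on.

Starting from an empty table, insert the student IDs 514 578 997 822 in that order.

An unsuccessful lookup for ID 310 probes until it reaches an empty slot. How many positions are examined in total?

514 hashes to 4; slot 4 is free => place at 4.
578 hashes to 3; slot 3 is free => place at 3.
997 hashes to 4; 4 taken => place at 5.
822 hashes to 4; 4,5 taken => place at 6.
Table: [., ., ., 578, 514, 997, 822]
Lookup 310: h=5, probe 5,6,0 → slot 0 empty, not found.

3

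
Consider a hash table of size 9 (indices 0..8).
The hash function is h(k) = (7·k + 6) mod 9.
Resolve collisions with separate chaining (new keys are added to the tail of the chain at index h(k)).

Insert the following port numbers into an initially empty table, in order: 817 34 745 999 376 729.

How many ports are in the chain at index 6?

817 -> bucket 1
34 -> bucket 1 (collision)
745 -> bucket 1 (collision)
999 -> bucket 6
376 -> bucket 1 (collision)
729 -> bucket 6 (collision)
Final buckets:
0: ∅
1: 817 -> 34 -> 745 -> 376
2: ∅
3: ∅
4: ∅
5: ∅
6: 999 -> 729
7: ∅
8: ∅

2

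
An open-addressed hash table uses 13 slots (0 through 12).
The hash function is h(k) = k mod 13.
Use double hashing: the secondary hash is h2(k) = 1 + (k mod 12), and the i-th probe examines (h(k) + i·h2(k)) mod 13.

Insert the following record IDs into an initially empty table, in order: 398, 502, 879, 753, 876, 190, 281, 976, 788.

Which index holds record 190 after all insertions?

Insert 398: h=8, slot 8 empty → index 8.
Insert 502: h=8, h2=11, slot 8 occupied → index 6.
Insert 879: h=8, h2=4, slot 8 occupied → index 12.
Insert 753: h=12, h2=10, slot 12 occupied → index 9.
Insert 876: h=5, slot 5 empty → index 5.
Insert 190: h=8, h2=11, slots 8,6 occupied → index 4.
Insert 281: h=8, h2=6, slot 8 occupied → index 1.
Insert 976: h=1, h2=5, slots 1,6 occupied → index 11.
Insert 788: h=8, h2=9, slots 8,4 occupied → index 0.
Table: [788, 281, ∅, ∅, 190, 876, 502, ∅, 398, 753, ∅, 976, 879]

4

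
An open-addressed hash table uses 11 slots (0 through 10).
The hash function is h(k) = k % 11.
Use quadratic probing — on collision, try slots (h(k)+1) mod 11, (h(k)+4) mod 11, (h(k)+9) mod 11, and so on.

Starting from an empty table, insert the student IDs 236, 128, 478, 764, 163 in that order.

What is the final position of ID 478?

6

Insert 236: h=5, slot 5 empty => index 5.
Insert 128: h=7, slot 7 empty => index 7.
Insert 478: h=5, slot 5 occupied => index 6.
Insert 764: h=5, slots 5,6 occupied => index 9.
Insert 163: h=9, slot 9 occupied => index 10.
Table: [., ., ., ., ., 236, 478, 128, ., 764, 163]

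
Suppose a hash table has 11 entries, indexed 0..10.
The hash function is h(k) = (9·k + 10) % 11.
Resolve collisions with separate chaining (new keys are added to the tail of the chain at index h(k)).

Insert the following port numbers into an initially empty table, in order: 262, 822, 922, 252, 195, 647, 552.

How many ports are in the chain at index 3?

3

Insert 262: h=3, bucket 3 empty → new chain.
Insert 822: h=5, bucket 5 empty → new chain.
Insert 922: h=3, bucket 3 nonempty → append to chain.
Insert 252: h=1, bucket 1 empty → new chain.
Insert 195: h=5, bucket 5 nonempty → append to chain.
Insert 647: h=3, bucket 3 nonempty → append to chain.
Insert 552: h=6, bucket 6 empty → new chain.
Final buckets:
0: -
1: 252
2: -
3: 262 -> 922 -> 647
4: -
5: 822 -> 195
6: 552
7: -
8: -
9: -
10: -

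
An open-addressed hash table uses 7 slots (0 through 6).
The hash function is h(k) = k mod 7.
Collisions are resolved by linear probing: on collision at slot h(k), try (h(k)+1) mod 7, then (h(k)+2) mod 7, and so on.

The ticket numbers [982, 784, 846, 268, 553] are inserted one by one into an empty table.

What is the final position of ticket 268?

3

Insert 982: h=2, slot 2 empty → index 2.
Insert 784: h=0, slot 0 empty → index 0.
Insert 846: h=6, slot 6 empty → index 6.
Insert 268: h=2, slot 2 occupied → index 3.
Insert 553: h=0, slot 0 occupied → index 1.
Table: [784, 553, 982, 268, -, -, 846]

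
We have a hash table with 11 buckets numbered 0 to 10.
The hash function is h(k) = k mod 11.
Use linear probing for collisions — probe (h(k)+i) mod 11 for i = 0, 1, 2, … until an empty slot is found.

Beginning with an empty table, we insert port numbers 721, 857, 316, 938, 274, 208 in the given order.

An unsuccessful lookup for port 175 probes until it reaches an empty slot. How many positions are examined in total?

721 hashes to 6; slot 6 is free => place at 6.
857 hashes to 10; slot 10 is free => place at 10.
316 hashes to 8; slot 8 is free => place at 8.
938 hashes to 3; slot 3 is free => place at 3.
274 hashes to 10; 10 taken => place at 0.
208 hashes to 10; 10,0 taken => place at 1.
Table: [274, 208, _, 938, _, _, 721, _, 316, _, 857]
Lookup 175: h=10, probe 10,0,1,2 → slot 2 empty, not found.

4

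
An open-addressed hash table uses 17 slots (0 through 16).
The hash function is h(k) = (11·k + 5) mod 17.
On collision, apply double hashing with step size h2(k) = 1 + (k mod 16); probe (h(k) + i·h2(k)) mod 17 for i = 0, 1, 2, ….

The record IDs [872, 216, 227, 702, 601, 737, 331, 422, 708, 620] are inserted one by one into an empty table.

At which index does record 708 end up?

12

872 hashes to 9; slot 9 is free → place at 9.
216 hashes to 1; slot 1 is free → place at 1.
227 hashes to 3; slot 3 is free → place at 3.
702 hashes to 9, h2=15; 9 taken → place at 7.
601 hashes to 3, h2=10; 3 taken → place at 13.
737 hashes to 3, h2=2; 3 taken → place at 5.
331 hashes to 8; slot 8 is free → place at 8.
422 hashes to 6; slot 6 is free → place at 6.
708 hashes to 7, h2=5; 7 taken → place at 12.
620 hashes to 8, h2=13; 8 taken → place at 4.
Table: [-, 216, -, 227, 620, 737, 422, 702, 331, 872, -, -, 708, 601, -, -, -]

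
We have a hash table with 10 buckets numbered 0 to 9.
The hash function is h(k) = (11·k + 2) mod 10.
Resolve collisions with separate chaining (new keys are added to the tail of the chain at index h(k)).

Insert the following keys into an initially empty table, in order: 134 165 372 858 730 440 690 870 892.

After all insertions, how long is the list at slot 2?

Insert 134: h=6, bucket 6 empty → new chain.
Insert 165: h=7, bucket 7 empty → new chain.
Insert 372: h=4, bucket 4 empty → new chain.
Insert 858: h=0, bucket 0 empty → new chain.
Insert 730: h=2, bucket 2 empty → new chain.
Insert 440: h=2, bucket 2 nonempty → append to chain.
Insert 690: h=2, bucket 2 nonempty → append to chain.
Insert 870: h=2, bucket 2 nonempty → append to chain.
Insert 892: h=4, bucket 4 nonempty → append to chain.
Final buckets:
0: 858
1: —
2: 730 -> 440 -> 690 -> 870
3: —
4: 372 -> 892
5: —
6: 134
7: 165
8: —
9: —

4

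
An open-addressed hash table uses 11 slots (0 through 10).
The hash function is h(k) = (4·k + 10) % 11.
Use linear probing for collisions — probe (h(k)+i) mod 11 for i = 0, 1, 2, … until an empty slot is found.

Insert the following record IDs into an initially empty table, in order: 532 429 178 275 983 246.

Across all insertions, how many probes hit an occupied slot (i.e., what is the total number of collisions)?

4

532 hashes to 4; slot 4 is free => place at 4.
429 hashes to 10; slot 10 is free => place at 10.
178 hashes to 7; slot 7 is free => place at 7.
275 hashes to 10; 10 taken => place at 0.
983 hashes to 4; 4 taken => place at 5.
246 hashes to 4; 4,5 taken => place at 6.
Table: [275, ∅, ∅, ∅, 532, 983, 246, 178, ∅, ∅, 429]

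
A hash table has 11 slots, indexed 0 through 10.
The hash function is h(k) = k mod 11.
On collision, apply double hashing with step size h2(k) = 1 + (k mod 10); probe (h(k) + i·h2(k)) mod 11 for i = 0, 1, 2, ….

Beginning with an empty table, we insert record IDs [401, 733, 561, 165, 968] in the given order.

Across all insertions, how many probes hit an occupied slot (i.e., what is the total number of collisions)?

401 hashes to 5; slot 5 is free => place at 5.
733 hashes to 7; slot 7 is free => place at 7.
561 hashes to 0; slot 0 is free => place at 0.
165 hashes to 0, h2=6; 0 taken => place at 6.
968 hashes to 0, h2=9; 0 taken => place at 9.
Table: [561, —, —, —, —, 401, 165, 733, —, 968, —]

2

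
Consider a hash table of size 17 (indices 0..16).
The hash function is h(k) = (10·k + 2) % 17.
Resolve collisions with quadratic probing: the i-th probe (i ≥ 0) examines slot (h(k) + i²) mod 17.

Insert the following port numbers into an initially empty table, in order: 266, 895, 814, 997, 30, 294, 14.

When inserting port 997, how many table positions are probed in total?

Insert 266: h=10, slot 10 empty => index 10.
Insert 895: h=10, slot 10 occupied => index 11.
Insert 814: h=16, slot 16 empty => index 16.
Insert 997: h=10, slots 10,11 occupied => index 14.
Insert 30: h=13, slot 13 empty => index 13.
Insert 294: h=1, slot 1 empty => index 1.
Insert 14: h=6, slot 6 empty => index 6.
Table: [—, 294, —, —, —, —, 14, —, —, —, 266, 895, —, 30, 997, —, 814]

3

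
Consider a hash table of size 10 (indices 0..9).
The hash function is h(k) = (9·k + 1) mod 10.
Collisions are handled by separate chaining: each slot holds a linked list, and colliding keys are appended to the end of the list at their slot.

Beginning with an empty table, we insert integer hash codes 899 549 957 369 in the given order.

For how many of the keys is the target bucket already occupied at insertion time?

2

899 → bucket 2
549 → bucket 2 (collision)
957 → bucket 4
369 → bucket 2 (collision)
Final buckets:
0: ∅
1: ∅
2: 899 -> 549 -> 369
3: ∅
4: 957
5: ∅
6: ∅
7: ∅
8: ∅
9: ∅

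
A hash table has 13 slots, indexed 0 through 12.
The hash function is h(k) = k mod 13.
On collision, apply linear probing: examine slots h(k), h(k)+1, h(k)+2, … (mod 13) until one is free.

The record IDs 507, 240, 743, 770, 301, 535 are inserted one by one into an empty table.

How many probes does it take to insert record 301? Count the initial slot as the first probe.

507 hashes to 0; slot 0 is free → place at 0.
240 hashes to 6; slot 6 is free → place at 6.
743 hashes to 2; slot 2 is free → place at 2.
770 hashes to 3; slot 3 is free → place at 3.
301 hashes to 2; 2,3 taken → place at 4.
535 hashes to 2; 2,3,4 taken → place at 5.
Table: [507, ., 743, 770, 301, 535, 240, ., ., ., ., ., .]

3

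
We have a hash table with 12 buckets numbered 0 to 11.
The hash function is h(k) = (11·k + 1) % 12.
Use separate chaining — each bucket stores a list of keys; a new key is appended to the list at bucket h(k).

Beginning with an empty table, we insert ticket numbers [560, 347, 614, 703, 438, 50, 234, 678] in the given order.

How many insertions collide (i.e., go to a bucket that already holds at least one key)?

3

Insert 560: h=5, bucket 5 empty → new chain.
Insert 347: h=2, bucket 2 empty → new chain.
Insert 614: h=11, bucket 11 empty → new chain.
Insert 703: h=6, bucket 6 empty → new chain.
Insert 438: h=7, bucket 7 empty → new chain.
Insert 50: h=11, bucket 11 nonempty → append to chain.
Insert 234: h=7, bucket 7 nonempty → append to chain.
Insert 678: h=7, bucket 7 nonempty → append to chain.
Final buckets:
0: -
1: -
2: 347
3: -
4: -
5: 560
6: 703
7: 438 -> 234 -> 678
8: -
9: -
10: -
11: 614 -> 50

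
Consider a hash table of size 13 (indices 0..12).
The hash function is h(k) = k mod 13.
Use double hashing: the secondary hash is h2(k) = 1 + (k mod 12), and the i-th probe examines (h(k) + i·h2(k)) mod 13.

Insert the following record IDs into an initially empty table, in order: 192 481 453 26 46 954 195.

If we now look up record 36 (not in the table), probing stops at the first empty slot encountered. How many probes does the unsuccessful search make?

Insert 192: h=10, slot 10 empty => index 10.
Insert 481: h=0, slot 0 empty => index 0.
Insert 453: h=11, slot 11 empty => index 11.
Insert 26: h=0, h2=3, slot 0 occupied => index 3.
Insert 46: h=7, slot 7 empty => index 7.
Insert 954: h=5, slot 5 empty => index 5.
Insert 195: h=0, h2=4, slot 0 occupied => index 4.
Table: [481, _, _, 26, 195, 954, _, 46, _, _, 192, 453, _]
Lookup 36: h=10, h2=1, probe 10,11,12 → slot 12 empty, not found.

3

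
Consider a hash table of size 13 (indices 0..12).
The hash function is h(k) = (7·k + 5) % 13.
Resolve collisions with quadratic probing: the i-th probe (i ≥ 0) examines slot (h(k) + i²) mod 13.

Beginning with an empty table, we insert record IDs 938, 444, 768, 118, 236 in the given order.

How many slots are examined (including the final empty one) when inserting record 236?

3

938 hashes to 6; slot 6 is free → place at 6.
444 hashes to 6; 6 taken → place at 7.
768 hashes to 12; slot 12 is free → place at 12.
118 hashes to 12; 12 taken → place at 0.
236 hashes to 6; 6,7 taken → place at 10.
Table: [118, _, _, _, _, _, 938, 444, _, _, 236, _, 768]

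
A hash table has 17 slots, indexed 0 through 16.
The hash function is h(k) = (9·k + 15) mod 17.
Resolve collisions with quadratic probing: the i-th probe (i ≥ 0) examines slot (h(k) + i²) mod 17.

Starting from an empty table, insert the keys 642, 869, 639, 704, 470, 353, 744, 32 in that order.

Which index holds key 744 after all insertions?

0

Insert 642: h=13, slot 13 empty -> index 13.
Insert 869: h=16, slot 16 empty -> index 16.
Insert 639: h=3, slot 3 empty -> index 3.
Insert 704: h=10, slot 10 empty -> index 10.
Insert 470: h=12, slot 12 empty -> index 12.
Insert 353: h=13, slot 13 occupied -> index 14.
Insert 744: h=13, slots 13,14 occupied -> index 0.
Insert 32: h=14, slot 14 occupied -> index 15.
Table: [744, —, —, 639, —, —, —, —, —, —, 704, —, 470, 642, 353, 32, 869]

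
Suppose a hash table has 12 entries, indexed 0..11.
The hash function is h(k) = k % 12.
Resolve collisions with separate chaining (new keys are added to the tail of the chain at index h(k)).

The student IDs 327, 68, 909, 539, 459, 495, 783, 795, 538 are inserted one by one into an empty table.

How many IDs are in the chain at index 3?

5

Insert 327: h=3, bucket 3 empty -> new chain.
Insert 68: h=8, bucket 8 empty -> new chain.
Insert 909: h=9, bucket 9 empty -> new chain.
Insert 539: h=11, bucket 11 empty -> new chain.
Insert 459: h=3, bucket 3 nonempty -> append to chain.
Insert 495: h=3, bucket 3 nonempty -> append to chain.
Insert 783: h=3, bucket 3 nonempty -> append to chain.
Insert 795: h=3, bucket 3 nonempty -> append to chain.
Insert 538: h=10, bucket 10 empty -> new chain.
Final buckets:
0: ∅
1: ∅
2: ∅
3: 327 -> 459 -> 495 -> 783 -> 795
4: ∅
5: ∅
6: ∅
7: ∅
8: 68
9: 909
10: 538
11: 539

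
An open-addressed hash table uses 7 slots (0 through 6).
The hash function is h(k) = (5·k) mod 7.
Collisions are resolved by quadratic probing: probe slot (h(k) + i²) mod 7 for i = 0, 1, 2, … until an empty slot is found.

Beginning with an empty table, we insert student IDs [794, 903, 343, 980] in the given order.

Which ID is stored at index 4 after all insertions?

Insert 794: h=1, slot 1 empty -> index 1.
Insert 903: h=0, slot 0 empty -> index 0.
Insert 343: h=0, slots 0,1 occupied -> index 4.
Insert 980: h=0, slots 0,1,4 occupied -> index 2.
Table: [903, 794, 980, _, 343, _, _]

343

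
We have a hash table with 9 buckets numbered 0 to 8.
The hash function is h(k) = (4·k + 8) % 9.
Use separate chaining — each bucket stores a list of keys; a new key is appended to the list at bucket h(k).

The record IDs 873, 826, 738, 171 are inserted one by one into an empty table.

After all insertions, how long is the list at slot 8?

873 -> bucket 8
826 -> bucket 0
738 -> bucket 8 (collision)
171 -> bucket 8 (collision)
Final buckets:
0: 826
1: ∅
2: ∅
3: ∅
4: ∅
5: ∅
6: ∅
7: ∅
8: 873 -> 738 -> 171

3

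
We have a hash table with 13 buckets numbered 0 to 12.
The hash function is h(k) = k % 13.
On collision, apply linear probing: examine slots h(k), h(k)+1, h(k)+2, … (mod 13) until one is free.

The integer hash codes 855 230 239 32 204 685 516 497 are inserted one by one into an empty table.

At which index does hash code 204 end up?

855: h=10 → slot 10
230: h=9 → slot 9
239: h=5 → slot 5
32: h=6 → slot 6
204: h=9, probe 9,10,11 → slot 11
685: h=9, probe 9,10,11,12 → slot 12
516: h=9, probe 9,10,11,12,0 → slot 0
497: h=3 → slot 3
Table: [516, ., ., 497, ., 239, 32, ., ., 230, 855, 204, 685]

11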